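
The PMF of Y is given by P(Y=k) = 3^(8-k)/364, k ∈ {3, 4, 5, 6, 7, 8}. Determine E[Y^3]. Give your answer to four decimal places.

51.1126

E[Y^3] = Σ y^3·P(Y=y)
 = 27·243/364 + 64·81/364 + 125·27/364 + 216·9/364 + 343·3/364 + 512·1/364
 = 6561/364 + 1296/91 + 3375/364 + 486/91 + 147/52 + 128/91
 = 18605/364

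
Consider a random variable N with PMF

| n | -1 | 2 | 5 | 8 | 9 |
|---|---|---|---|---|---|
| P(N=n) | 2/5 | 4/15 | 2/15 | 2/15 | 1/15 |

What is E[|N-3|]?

3.2

E[|N-3|] = Σ |n-3|·P(N=n)
 = 4·2/5 + 1·4/15 + 2·2/15 + 5·2/15 + 6·1/15
 = 8/5 + 4/15 + 4/15 + 2/3 + 2/5
 = 16/5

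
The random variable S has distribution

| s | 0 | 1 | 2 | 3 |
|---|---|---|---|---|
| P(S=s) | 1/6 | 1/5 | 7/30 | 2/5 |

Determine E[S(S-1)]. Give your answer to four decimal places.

E[S(S-1)] = Σ s(s-1)·P(S=s)
 = 0·1/6 + 0·1/5 + 2·7/30 + 6·2/5
 = 0 + 0 + 7/15 + 12/5
 = 43/15

2.8667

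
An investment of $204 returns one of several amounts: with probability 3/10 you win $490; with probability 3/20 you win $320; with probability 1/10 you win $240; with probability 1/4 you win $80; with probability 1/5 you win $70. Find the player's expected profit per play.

E[payout] = 490·3/10 + 320·3/20 + 240·1/10 + 80·1/4 + 70·1/5
 = 147 + 48 + 24 + 20 + 14
 = 253
Net = 253 - 204 = 49

49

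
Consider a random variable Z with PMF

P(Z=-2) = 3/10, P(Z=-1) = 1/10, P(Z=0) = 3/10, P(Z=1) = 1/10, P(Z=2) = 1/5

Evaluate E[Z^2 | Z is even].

P(Z is even) = 3/10 + 3/10 + 1/5 = 4/5.
E[Z^2 | Z is even] = [4·3/10 + 0·3/10 + 4·1/5] / (4/5)
 = 2 / (4/5)
 = 5/2

2.5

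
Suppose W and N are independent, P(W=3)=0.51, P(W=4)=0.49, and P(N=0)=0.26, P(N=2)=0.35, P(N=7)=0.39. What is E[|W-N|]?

2.7978

E[|W-N|] = Σ_w Σ_n |w-n| · P(W=w)P(N=n)
 = 3·0.1326 + 1·0.1785 + 4·0.1989 + 4·0.1274 + 2·0.1715 + 3·0.1911
 = 0.3978 + 0.1785 + 0.7956 + 0.5096 + 0.343 + 0.5733
 = 2.7978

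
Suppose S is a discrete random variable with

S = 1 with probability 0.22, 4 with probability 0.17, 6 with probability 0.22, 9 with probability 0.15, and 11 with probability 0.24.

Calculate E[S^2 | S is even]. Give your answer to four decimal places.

P(S is even) = 0.17 + 0.22 = 0.39.
E[S^2 | S is even] = [16·0.17 + 36·0.22] / 0.39
 = 10.64 / 0.39
 = 1064/39

27.2821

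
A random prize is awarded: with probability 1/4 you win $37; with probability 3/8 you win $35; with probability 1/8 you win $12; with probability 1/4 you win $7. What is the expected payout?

E[payout] = 37·1/4 + 35·3/8 + 12·1/8 + 7·1/4
 = 37/4 + 105/8 + 3/2 + 7/4
 = 205/8

25.625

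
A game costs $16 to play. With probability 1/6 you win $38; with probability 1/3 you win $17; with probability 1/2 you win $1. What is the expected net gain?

E[payout] = 38·1/6 + 17·1/3 + 1·1/2
 = 19/3 + 17/3 + 1/2
 = 25/2
Net = 25/2 - 16 = -7/2

-3.5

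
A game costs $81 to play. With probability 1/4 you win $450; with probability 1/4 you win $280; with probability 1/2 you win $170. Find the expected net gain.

186.5

E[payout] = 450·1/4 + 280·1/4 + 170·1/2
 = 225/2 + 70 + 85
 = 535/2
Net = 535/2 - 81 = 373/2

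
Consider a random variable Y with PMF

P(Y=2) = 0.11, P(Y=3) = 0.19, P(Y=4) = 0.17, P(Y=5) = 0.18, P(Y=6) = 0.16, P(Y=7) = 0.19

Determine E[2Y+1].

E[2Y+1] = Σ (2y+1)·P(Y=y)
 = 5·0.11 + 7·0.19 + 9·0.17 + 11·0.18 + 13·0.16 + 15·0.19
 = 0.55 + 1.33 + 1.53 + 1.98 + 2.08 + 2.85
 = 10.32

10.32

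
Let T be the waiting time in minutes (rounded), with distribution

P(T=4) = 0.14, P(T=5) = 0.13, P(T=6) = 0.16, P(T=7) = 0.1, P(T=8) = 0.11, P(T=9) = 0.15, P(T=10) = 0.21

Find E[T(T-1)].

E[T(T-1)] = Σ t(t-1)·P(T=t)
 = 12·0.14 + 20·0.13 + 30·0.16 + 42·0.1 + 56·0.11 + 72·0.15 + 90·0.21
 = 1.68 + 2.6 + 4.8 + 4.2 + 6.16 + 10.8 + 18.9
 = 49.14

49.14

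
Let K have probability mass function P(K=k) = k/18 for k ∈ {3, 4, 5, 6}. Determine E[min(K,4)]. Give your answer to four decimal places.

3.8333

E[min(K,4)] = Σ min(k,4)·P(K=k)
 = 3·1/6 + 4·2/9 + 4·5/18 + 4·1/3
 = 1/2 + 8/9 + 10/9 + 4/3
 = 23/6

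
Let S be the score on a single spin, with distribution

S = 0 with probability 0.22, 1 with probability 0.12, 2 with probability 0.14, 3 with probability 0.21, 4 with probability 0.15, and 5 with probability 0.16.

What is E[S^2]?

8.97

E[S^2] = Σ s^2·P(S=s)
 = 0·0.22 + 1·0.12 + 4·0.14 + 9·0.21 + 16·0.15 + 25·0.16
 = 0 + 0.12 + 0.56 + 1.89 + 2.4 + 4
 = 8.97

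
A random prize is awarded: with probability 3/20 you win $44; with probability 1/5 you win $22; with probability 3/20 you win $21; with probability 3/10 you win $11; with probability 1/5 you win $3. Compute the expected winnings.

E[payout] = 44·3/20 + 22·1/5 + 21·3/20 + 11·3/10 + 3·1/5
 = 33/5 + 22/5 + 63/20 + 33/10 + 3/5
 = 361/20

18.05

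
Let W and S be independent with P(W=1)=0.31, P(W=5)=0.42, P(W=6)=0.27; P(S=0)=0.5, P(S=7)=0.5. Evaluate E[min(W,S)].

E[min(W,S)] = Σ_w Σ_s min(w,s) · P(W=w)P(S=s)
 = 0·0.155 + 1·0.155 + 0·0.21 + 5·0.21 + 0·0.135 + 6·0.135
 = 0 + 0.155 + 0 + 1.05 + 0 + 0.81
 = 2.015

2.015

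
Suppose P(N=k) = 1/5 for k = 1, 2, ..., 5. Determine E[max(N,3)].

3.6

E[max(N,3)] = Σ max(n,3)·P(N=n)
 = 3·1/5 + 3·1/5 + 3·1/5 + 4·1/5 + 5·1/5
 = 3/5 + 3/5 + 3/5 + 4/5 + 1
 = 18/5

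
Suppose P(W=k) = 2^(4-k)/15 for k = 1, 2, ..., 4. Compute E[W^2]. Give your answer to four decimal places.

3.8667

E[W^2] = Σ w^2·P(W=w)
 = 1·8/15 + 4·4/15 + 9·2/15 + 16·1/15
 = 8/15 + 16/15 + 6/5 + 16/15
 = 58/15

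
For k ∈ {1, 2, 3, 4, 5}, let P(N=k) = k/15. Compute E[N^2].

E[N^2] = Σ n^2·P(N=n)
 = 1·1/15 + 4·2/15 + 9·1/5 + 16·4/15 + 25·1/3
 = 1/15 + 8/15 + 9/5 + 64/15 + 25/3
 = 15

15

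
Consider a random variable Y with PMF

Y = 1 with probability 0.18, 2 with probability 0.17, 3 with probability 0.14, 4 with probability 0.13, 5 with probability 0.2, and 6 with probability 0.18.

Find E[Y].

3.54

E[Y] = Σ y·P(Y=y)
 = 1·0.18 + 2·0.17 + 3·0.14 + 4·0.13 + 5·0.2 + 6·0.18
 = 0.18 + 0.34 + 0.42 + 0.52 + 1 + 1.08
 = 3.54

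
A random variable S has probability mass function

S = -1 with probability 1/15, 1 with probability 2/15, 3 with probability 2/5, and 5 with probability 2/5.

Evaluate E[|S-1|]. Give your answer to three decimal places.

E[|S-1|] = Σ |s-1|·P(S=s)
 = 2·1/15 + 0·2/15 + 2·2/5 + 4·2/5
 = 2/15 + 0 + 4/5 + 8/5
 = 38/15

2.533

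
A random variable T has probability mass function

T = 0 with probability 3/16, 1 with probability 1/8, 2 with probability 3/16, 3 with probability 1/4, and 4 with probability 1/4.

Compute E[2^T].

E[2^T] = Σ 2^t·P(T=t)
 = 1·3/16 + 2·1/8 + 4·3/16 + 8·1/4 + 16·1/4
 = 3/16 + 1/4 + 3/4 + 2 + 4
 = 115/16

7.1875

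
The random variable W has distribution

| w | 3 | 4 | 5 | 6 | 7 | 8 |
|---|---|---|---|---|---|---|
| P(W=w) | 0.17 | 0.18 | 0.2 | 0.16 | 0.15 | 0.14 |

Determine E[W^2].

31.48

E[W^2] = Σ w^2·P(W=w)
 = 9·0.17 + 16·0.18 + 25·0.2 + 36·0.16 + 49·0.15 + 64·0.14
 = 1.53 + 2.88 + 5 + 5.76 + 7.35 + 8.96
 = 31.48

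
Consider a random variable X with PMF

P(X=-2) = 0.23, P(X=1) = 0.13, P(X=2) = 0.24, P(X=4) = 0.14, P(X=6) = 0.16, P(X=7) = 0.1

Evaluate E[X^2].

14.91

E[X^2] = Σ x^2·P(X=x)
 = 4·0.23 + 1·0.13 + 4·0.24 + 16·0.14 + 36·0.16 + 49·0.1
 = 0.92 + 0.13 + 0.96 + 2.24 + 5.76 + 4.9
 = 14.91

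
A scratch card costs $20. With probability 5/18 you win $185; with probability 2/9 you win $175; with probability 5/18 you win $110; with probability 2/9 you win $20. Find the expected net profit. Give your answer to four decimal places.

E[payout] = 185·5/18 + 175·2/9 + 110·5/18 + 20·2/9
 = 925/18 + 350/9 + 275/9 + 40/9
 = 2255/18
Net = 2255/18 - 20 = 1895/18

105.2778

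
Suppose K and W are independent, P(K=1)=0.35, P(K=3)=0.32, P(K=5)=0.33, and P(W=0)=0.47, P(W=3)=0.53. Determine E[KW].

4.7064

E[KW] = Σ_k Σ_w kw · P(K=k)P(W=w)
 = 0·0.1645 + 3·0.1855 + 0·0.1504 + 9·0.1696 + 0·0.1551 + 15·0.1749
 = 0 + 0.5565 + 0 + 1.5264 + 0 + 2.6235
 = 4.7064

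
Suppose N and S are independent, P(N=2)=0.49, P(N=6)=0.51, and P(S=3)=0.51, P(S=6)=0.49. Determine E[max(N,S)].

5.2503

E[max(N,S)] = Σ_n Σ_s max(n,s) · P(N=n)P(S=s)
 = 3·0.2499 + 6·0.2401 + 6·0.2601 + 6·0.2499
 = 0.7497 + 1.4406 + 1.5606 + 1.4994
 = 5.2503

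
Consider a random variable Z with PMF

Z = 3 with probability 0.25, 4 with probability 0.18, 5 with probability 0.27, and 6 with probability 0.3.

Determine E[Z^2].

22.68

E[Z^2] = Σ z^2·P(Z=z)
 = 9·0.25 + 16·0.18 + 25·0.27 + 36·0.3
 = 2.25 + 2.88 + 6.75 + 10.8
 = 22.68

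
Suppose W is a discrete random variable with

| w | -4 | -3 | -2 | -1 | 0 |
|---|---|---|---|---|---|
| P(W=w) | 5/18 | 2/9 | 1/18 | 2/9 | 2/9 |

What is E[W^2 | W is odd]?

5

P(W is odd) = 2/9 + 2/9 = 4/9.
E[W^2 | W is odd] = [9·2/9 + 1·2/9] / (4/9)
 = 20/9 / (4/9)
 = 5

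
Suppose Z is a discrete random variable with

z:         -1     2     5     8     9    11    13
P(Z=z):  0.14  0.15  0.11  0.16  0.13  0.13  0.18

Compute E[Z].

6.93

E[Z] = Σ z·P(Z=z)
 = (-1)·0.14 + 2·0.15 + 5·0.11 + 8·0.16 + 9·0.13 + 11·0.13 + 13·0.18
 = (-0.14) + 0.3 + 0.55 + 1.28 + 1.17 + 1.43 + 2.34
 = 6.93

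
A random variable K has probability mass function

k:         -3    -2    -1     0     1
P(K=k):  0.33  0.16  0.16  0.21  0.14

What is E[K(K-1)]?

5.24

E[K(K-1)] = Σ k(k-1)·P(K=k)
 = 12·0.33 + 6·0.16 + 2·0.16 + 0·0.21 + 0·0.14
 = 3.96 + 0.96 + 0.32 + 0 + 0
 = 5.24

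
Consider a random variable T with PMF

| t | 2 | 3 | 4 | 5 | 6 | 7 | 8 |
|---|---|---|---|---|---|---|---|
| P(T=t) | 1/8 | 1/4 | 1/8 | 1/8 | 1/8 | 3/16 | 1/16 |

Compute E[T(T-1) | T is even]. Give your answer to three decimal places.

20.571

P(T is even) = 1/8 + 1/8 + 1/8 + 1/16 = 7/16.
E[T(T-1) | T is even] = [2·1/8 + 12·1/8 + 30·1/8 + 56·1/16] / (7/16)
 = 9 / (7/16)
 = 144/7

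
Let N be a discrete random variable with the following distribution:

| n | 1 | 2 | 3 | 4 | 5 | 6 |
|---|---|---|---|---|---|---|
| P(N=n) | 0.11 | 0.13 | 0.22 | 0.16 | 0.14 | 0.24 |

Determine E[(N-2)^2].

6.07

E[(N-2)^2] = Σ (n-2)^2·P(N=n)
 = 1·0.11 + 0·0.13 + 1·0.22 + 4·0.16 + 9·0.14 + 16·0.24
 = 0.11 + 0 + 0.22 + 0.64 + 1.26 + 3.84
 = 6.07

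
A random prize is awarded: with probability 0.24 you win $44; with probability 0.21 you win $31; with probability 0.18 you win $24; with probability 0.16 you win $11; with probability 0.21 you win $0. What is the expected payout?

23.15

E[payout] = 44·0.24 + 31·0.21 + 24·0.18 + 11·0.16 + 0·0.21
 = 10.56 + 6.51 + 4.32 + 1.76 + 0
 = 23.15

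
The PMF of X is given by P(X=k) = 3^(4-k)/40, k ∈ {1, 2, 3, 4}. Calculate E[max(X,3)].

E[max(X,3)] = Σ max(x,3)·P(X=x)
 = 3·27/40 + 3·9/40 + 3·3/40 + 4·1/40
 = 81/40 + 27/40 + 9/40 + 1/10
 = 121/40

3.025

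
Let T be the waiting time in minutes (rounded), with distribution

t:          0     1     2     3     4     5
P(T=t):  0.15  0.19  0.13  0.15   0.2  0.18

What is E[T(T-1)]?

E[T(T-1)] = Σ t(t-1)·P(T=t)
 = 0·0.15 + 0·0.19 + 2·0.13 + 6·0.15 + 12·0.2 + 20·0.18
 = 0 + 0 + 0.26 + 0.9 + 2.4 + 3.6
 = 7.16

7.16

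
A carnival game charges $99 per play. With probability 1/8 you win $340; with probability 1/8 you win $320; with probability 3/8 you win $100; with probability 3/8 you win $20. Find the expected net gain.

E[payout] = 340·1/8 + 320·1/8 + 100·3/8 + 20·3/8
 = 85/2 + 40 + 75/2 + 15/2
 = 255/2
Net = 255/2 - 99 = 57/2

28.5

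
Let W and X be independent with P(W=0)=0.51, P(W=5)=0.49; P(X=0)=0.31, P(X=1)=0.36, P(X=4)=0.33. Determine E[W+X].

E[W+X] = Σ_w Σ_x (w+x) · P(W=w)P(X=x)
 = 0·0.1581 + 1·0.1836 + 4·0.1683 + 5·0.1519 + 6·0.1764 + 9·0.1617
 = 0 + 0.1836 + 0.6732 + 0.7595 + 1.0584 + 1.4553
 = 4.13

4.13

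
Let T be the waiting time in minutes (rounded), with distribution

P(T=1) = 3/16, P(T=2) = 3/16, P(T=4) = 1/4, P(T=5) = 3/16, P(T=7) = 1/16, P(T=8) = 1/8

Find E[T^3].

E[T^3] = Σ t^3·P(T=t)
 = 1·3/16 + 8·3/16 + 64·1/4 + 125·3/16 + 343·1/16 + 512·1/8
 = 3/16 + 3/2 + 16 + 375/16 + 343/16 + 64
 = 2025/16

126.5625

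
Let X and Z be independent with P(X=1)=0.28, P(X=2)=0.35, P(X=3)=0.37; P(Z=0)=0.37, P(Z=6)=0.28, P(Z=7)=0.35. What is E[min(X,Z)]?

1.3167

E[min(X,Z)] = Σ_x Σ_z min(x,z) · P(X=x)P(Z=z)
 = 0·0.1036 + 1·0.0784 + 1·0.098 + 0·0.1295 + 2·0.098 + 2·0.1225 + 0·0.1369 + 3·0.1036 + 3·0.1295
 = 0 + 0.0784 + 0.098 + 0 + 0.196 + 0.245 + 0 + 0.3108 + 0.3885
 = 1.3167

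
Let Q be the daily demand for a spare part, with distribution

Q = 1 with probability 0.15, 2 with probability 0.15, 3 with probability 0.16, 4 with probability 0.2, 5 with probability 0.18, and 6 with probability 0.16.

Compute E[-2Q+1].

E[-2Q+1] = Σ (-2q+1)·P(Q=q)
 = (-1)·0.15 + (-3)·0.15 + (-5)·0.16 + (-7)·0.2 + (-9)·0.18 + (-11)·0.16
 = (-0.15) + (-0.45) + (-0.8) + (-1.4) + (-1.62) + (-1.76)
 = -6.18

-6.18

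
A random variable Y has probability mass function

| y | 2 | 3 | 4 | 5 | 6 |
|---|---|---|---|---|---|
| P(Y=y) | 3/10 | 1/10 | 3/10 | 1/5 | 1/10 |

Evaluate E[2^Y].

E[2^Y] = Σ 2^y·P(Y=y)
 = 4·3/10 + 8·1/10 + 16·3/10 + 32·1/5 + 64·1/10
 = 6/5 + 4/5 + 24/5 + 32/5 + 32/5
 = 98/5

19.6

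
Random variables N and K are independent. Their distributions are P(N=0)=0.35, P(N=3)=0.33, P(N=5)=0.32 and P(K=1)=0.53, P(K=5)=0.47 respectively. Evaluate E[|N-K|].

2.3464

E[|N-K|] = Σ_n Σ_k |n-k| · P(N=n)P(K=k)
 = 1·0.1855 + 5·0.1645 + 2·0.1749 + 2·0.1551 + 4·0.1696 + 0·0.1504
 = 0.1855 + 0.8225 + 0.3498 + 0.3102 + 0.6784 + 0
 = 2.3464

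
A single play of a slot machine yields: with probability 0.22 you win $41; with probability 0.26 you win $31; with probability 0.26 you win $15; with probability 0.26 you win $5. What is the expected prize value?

22.28

E[payout] = 41·0.22 + 31·0.26 + 15·0.26 + 5·0.26
 = 9.02 + 8.06 + 3.9 + 1.3
 = 22.28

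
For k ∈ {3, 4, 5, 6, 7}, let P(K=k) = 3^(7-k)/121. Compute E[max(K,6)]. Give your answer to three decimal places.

6.008

E[max(K,6)] = Σ max(k,6)·P(K=k)
 = 6·81/121 + 6·27/121 + 6·9/121 + 6·3/121 + 7·1/121
 = 486/121 + 162/121 + 54/121 + 18/121 + 7/121
 = 727/121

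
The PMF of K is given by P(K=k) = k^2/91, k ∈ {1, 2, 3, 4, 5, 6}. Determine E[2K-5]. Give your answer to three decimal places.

4.692

E[2K-5] = Σ (2k-5)·P(K=k)
 = (-3)·1/91 + (-1)·4/91 + 1·9/91 + 3·16/91 + 5·25/91 + 7·36/91
 = (-3/91) + (-4/91) + 9/91 + 48/91 + 125/91 + 36/13
 = 61/13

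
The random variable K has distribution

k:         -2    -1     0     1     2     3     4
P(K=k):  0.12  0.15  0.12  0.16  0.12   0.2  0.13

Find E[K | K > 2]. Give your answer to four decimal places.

3.3939

P(K > 2) = 0.2 + 0.13 = 0.33.
E[K | K > 2] = [3·0.2 + 4·0.13] / 0.33
 = 1.12 / 0.33
 = 112/33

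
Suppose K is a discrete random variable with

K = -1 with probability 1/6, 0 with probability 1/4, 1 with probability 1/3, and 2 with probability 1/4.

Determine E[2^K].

E[2^K] = Σ 2^k·P(K=k)
 = 1/2·1/6 + 1·1/4 + 2·1/3 + 4·1/4
 = 1/12 + 1/4 + 2/3 + 1
 = 2

2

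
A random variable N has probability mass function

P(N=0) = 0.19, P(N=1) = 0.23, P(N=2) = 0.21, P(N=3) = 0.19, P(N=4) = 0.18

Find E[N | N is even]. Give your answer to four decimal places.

1.9655

P(N is even) = 0.19 + 0.21 + 0.18 = 0.58.
E[N | N is even] = [0·0.19 + 2·0.21 + 4·0.18] / 0.58
 = 1.14 / 0.58
 = 57/29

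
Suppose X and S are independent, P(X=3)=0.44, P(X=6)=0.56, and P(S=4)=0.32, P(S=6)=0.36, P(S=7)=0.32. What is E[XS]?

26.5824

E[XS] = Σ_x Σ_s xs · P(X=x)P(S=s)
 = 12·0.1408 + 18·0.1584 + 21·0.1408 + 24·0.1792 + 36·0.2016 + 42·0.1792
 = 1.6896 + 2.8512 + 2.9568 + 4.3008 + 7.2576 + 7.5264
 = 26.5824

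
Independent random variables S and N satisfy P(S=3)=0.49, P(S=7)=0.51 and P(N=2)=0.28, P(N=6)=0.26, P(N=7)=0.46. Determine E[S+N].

E[S+N] = Σ_s Σ_n (s+n) · P(S=s)P(N=n)
 = 5·0.1372 + 9·0.1274 + 10·0.2254 + 9·0.1428 + 13·0.1326 + 14·0.2346
 = 0.686 + 1.1466 + 2.254 + 1.2852 + 1.7238 + 3.2844
 = 10.38

10.38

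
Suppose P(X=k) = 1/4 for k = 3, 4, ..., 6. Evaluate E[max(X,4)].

E[max(X,4)] = Σ max(x,4)·P(X=x)
 = 4·1/4 + 4·1/4 + 5·1/4 + 6·1/4
 = 1 + 1 + 5/4 + 3/2
 = 19/4

4.75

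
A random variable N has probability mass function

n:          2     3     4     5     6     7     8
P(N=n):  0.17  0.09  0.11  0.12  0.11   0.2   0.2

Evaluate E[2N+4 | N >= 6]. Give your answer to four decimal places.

18.3529

P(N >= 6) = 0.11 + 0.2 + 0.2 = 0.51.
E[2N+4 | N >= 6] = [16·0.11 + 18·0.2 + 20·0.2] / 0.51
 = 9.36 / 0.51
 = 312/17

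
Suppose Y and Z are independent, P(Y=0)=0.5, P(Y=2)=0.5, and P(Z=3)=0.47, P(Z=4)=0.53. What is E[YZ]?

E[YZ] = Σ_y Σ_z yz · P(Y=y)P(Z=z)
 = 0·0.235 + 0·0.265 + 6·0.235 + 8·0.265
 = 0 + 0 + 1.41 + 2.12
 = 3.53

3.53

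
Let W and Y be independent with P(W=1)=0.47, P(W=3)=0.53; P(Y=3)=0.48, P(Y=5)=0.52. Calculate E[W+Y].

6.1

E[W+Y] = Σ_w Σ_y (w+y) · P(W=w)P(Y=y)
 = 4·0.2256 + 6·0.2444 + 6·0.2544 + 8·0.2756
 = 0.9024 + 1.4664 + 1.5264 + 2.2048
 = 6.1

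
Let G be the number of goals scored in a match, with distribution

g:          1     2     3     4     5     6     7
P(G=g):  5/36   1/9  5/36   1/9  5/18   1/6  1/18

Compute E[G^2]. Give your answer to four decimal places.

E[G^2] = Σ g^2·P(G=g)
 = 1·5/36 + 4·1/9 + 9·5/36 + 16·1/9 + 25·5/18 + 36·1/6 + 49·1/18
 = 5/36 + 4/9 + 5/4 + 16/9 + 125/18 + 6 + 49/18
 = 347/18

19.2778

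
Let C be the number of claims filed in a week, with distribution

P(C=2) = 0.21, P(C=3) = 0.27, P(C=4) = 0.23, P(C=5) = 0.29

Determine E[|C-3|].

E[|C-3|] = Σ |c-3|·P(C=c)
 = 1·0.21 + 0·0.27 + 1·0.23 + 2·0.29
 = 0.21 + 0 + 0.23 + 0.58
 = 1.02

1.02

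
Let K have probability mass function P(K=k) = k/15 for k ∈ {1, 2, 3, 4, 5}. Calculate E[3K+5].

E[3K+5] = Σ (3k+5)·P(K=k)
 = 8·1/15 + 11·2/15 + 14·1/5 + 17·4/15 + 20·1/3
 = 8/15 + 22/15 + 14/5 + 68/15 + 20/3
 = 16

16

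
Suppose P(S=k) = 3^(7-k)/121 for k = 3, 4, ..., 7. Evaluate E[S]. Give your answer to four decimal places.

3.4793

E[S] = Σ s·P(S=s)
 = 3·81/121 + 4·27/121 + 5·9/121 + 6·3/121 + 7·1/121
 = 243/121 + 108/121 + 45/121 + 18/121 + 7/121
 = 421/121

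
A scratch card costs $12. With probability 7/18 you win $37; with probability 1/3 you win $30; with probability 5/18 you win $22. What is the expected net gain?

18.5

E[payout] = 37·7/18 + 30·1/3 + 22·5/18
 = 259/18 + 10 + 55/9
 = 61/2
Net = 61/2 - 12 = 37/2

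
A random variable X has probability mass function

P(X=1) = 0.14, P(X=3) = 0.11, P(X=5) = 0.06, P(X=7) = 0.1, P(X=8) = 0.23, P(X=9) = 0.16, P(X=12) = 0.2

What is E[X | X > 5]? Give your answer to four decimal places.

P(X > 5) = 0.1 + 0.23 + 0.16 + 0.2 = 0.69.
E[X | X > 5] = [7·0.1 + 8·0.23 + 9·0.16 + 12·0.2] / 0.69
 = 6.38 / 0.69
 = 638/69

9.2464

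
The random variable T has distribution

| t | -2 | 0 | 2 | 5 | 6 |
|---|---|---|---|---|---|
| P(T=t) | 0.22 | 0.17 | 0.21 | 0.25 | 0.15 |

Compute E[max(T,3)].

E[max(T,3)] = Σ max(t,3)·P(T=t)
 = 3·0.22 + 3·0.17 + 3·0.21 + 5·0.25 + 6·0.15
 = 0.66 + 0.51 + 0.63 + 1.25 + 0.9
 = 3.95

3.95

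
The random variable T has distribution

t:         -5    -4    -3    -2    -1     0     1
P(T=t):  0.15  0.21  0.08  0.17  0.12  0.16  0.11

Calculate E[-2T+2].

6.36

E[-2T+2] = Σ (-2t+2)·P(T=t)
 = 12·0.15 + 10·0.21 + 8·0.08 + 6·0.17 + 4·0.12 + 2·0.16 + 0·0.11
 = 1.8 + 2.1 + 0.64 + 1.02 + 0.48 + 0.32 + 0
 = 6.36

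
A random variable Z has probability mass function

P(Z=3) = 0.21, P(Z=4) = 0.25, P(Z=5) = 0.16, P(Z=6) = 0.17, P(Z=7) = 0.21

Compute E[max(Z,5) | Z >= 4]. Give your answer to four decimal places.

P(Z >= 4) = 0.25 + 0.16 + 0.17 + 0.21 = 0.79.
E[max(Z,5) | Z >= 4] = [5·0.25 + 5·0.16 + 6·0.17 + 7·0.21] / 0.79
 = 4.54 / 0.79
 = 454/79

5.7468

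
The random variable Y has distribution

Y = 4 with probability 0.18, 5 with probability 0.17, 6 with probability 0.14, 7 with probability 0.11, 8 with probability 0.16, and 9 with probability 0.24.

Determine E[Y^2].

47.24

E[Y^2] = Σ y^2·P(Y=y)
 = 16·0.18 + 25·0.17 + 36·0.14 + 49·0.11 + 64·0.16 + 81·0.24
 = 2.88 + 4.25 + 5.04 + 5.39 + 10.24 + 19.44
 = 47.24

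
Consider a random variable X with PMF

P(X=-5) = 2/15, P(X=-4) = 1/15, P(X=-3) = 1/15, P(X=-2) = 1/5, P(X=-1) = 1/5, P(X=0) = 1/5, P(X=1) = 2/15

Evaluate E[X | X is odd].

-1.75

P(X is odd) = 2/15 + 1/15 + 1/5 + 2/15 = 8/15.
E[X | X is odd] = [(-5)·2/15 + (-3)·1/15 + (-1)·1/5 + 1·2/15] / (8/15)
 = -14/15 / (8/15)
 = -7/4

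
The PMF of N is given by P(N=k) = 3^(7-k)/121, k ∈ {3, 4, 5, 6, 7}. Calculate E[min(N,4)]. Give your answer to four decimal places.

E[min(N,4)] = Σ min(n,4)·P(N=n)
 = 3·81/121 + 4·27/121 + 4·9/121 + 4·3/121 + 4·1/121
 = 243/121 + 108/121 + 36/121 + 12/121 + 4/121
 = 403/121

3.3306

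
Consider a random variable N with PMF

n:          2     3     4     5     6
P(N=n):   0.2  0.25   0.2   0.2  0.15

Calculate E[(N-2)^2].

5.25

E[(N-2)^2] = Σ (n-2)^2·P(N=n)
 = 0·0.2 + 1·0.25 + 4·0.2 + 9·0.2 + 16·0.15
 = 0 + 0.25 + 0.8 + 1.8 + 2.4
 = 5.25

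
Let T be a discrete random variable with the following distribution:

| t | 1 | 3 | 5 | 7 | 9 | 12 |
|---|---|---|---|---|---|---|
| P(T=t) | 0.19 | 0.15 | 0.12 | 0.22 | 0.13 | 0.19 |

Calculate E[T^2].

E[T^2] = Σ t^2·P(T=t)
 = 1·0.19 + 9·0.15 + 25·0.12 + 49·0.22 + 81·0.13 + 144·0.19
 = 0.19 + 1.35 + 3 + 10.78 + 10.53 + 27.36
 = 53.21

53.21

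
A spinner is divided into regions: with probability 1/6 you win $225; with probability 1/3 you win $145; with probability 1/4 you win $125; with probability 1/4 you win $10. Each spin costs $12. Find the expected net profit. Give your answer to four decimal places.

E[payout] = 225·1/6 + 145·1/3 + 125·1/4 + 10·1/4
 = 75/2 + 145/3 + 125/4 + 5/2
 = 1435/12
Net = 1435/12 - 12 = 1291/12

107.5833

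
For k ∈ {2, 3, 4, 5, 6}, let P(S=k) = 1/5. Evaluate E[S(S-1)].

E[S(S-1)] = Σ s(s-1)·P(S=s)
 = 2·1/5 + 6·1/5 + 12·1/5 + 20·1/5 + 30·1/5
 = 2/5 + 6/5 + 12/5 + 4 + 6
 = 14

14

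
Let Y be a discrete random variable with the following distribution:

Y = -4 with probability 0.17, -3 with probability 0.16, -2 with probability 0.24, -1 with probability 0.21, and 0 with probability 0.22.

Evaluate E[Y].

-1.85

E[Y] = Σ y·P(Y=y)
 = (-4)·0.17 + (-3)·0.16 + (-2)·0.24 + (-1)·0.21 + 0·0.22
 = (-0.68) + (-0.48) + (-0.48) + (-0.21) + 0
 = -1.85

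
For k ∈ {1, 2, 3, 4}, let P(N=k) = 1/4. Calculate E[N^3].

25

E[N^3] = Σ n^3·P(N=n)
 = 1·1/4 + 8·1/4 + 27·1/4 + 64·1/4
 = 1/4 + 2 + 27/4 + 16
 = 25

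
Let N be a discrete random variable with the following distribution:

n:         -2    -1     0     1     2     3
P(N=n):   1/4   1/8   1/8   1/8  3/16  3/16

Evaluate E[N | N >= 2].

P(N >= 2) = 3/16 + 3/16 = 3/8.
E[N | N >= 2] = [2·3/16 + 3·3/16] / (3/8)
 = 15/16 / (3/8)
 = 5/2

2.5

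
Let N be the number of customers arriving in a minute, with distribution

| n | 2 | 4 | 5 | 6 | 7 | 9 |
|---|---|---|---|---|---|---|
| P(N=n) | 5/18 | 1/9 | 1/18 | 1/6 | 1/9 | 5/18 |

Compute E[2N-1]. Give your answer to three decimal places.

E[2N-1] = Σ (2n-1)·P(N=n)
 = 3·5/18 + 7·1/9 + 9·1/18 + 11·1/6 + 13·1/9 + 17·5/18
 = 5/6 + 7/9 + 1/2 + 11/6 + 13/9 + 85/18
 = 91/9

10.111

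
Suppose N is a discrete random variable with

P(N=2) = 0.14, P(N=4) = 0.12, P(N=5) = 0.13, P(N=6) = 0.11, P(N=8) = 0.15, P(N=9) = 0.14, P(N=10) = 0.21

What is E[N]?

6.63

E[N] = Σ n·P(N=n)
 = 2·0.14 + 4·0.12 + 5·0.13 + 6·0.11 + 8·0.15 + 9·0.14 + 10·0.21
 = 0.28 + 0.48 + 0.65 + 0.66 + 1.2 + 1.26 + 2.1
 = 6.63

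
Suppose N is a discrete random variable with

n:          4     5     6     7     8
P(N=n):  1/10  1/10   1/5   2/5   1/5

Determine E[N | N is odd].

6.6

P(N is odd) = 1/10 + 2/5 = 1/2.
E[N | N is odd] = [5·1/10 + 7·2/5] / (1/2)
 = 33/10 / (1/2)
 = 33/5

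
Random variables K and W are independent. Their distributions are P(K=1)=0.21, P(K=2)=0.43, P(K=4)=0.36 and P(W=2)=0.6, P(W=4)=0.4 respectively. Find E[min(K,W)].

E[min(K,W)] = Σ_k Σ_w min(k,w) · P(K=k)P(W=w)
 = 1·0.126 + 1·0.084 + 2·0.258 + 2·0.172 + 2·0.216 + 4·0.144
 = 0.126 + 0.084 + 0.516 + 0.344 + 0.432 + 0.576
 = 2.078

2.078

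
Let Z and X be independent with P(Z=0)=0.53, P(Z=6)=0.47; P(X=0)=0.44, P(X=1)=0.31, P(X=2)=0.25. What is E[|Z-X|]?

E[|Z-X|] = Σ_z Σ_x |z-x| · P(Z=z)P(X=x)
 = 0·0.2332 + 1·0.1643 + 2·0.1325 + 6·0.2068 + 5·0.1457 + 4·0.1175
 = 0 + 0.1643 + 0.265 + 1.2408 + 0.7285 + 0.47
 = 2.8686

2.8686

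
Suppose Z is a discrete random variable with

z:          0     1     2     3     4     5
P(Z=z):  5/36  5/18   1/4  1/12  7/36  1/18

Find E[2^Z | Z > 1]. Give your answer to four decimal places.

11.2381

P(Z > 1) = 1/4 + 1/12 + 7/36 + 1/18 = 7/12.
E[2^Z | Z > 1] = [4·1/4 + 8·1/12 + 16·7/36 + 32·1/18] / (7/12)
 = 59/9 / (7/12)
 = 236/21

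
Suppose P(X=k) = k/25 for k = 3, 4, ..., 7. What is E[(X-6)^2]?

2.2

E[(X-6)^2] = Σ (x-6)^2·P(X=x)
 = 9·3/25 + 4·4/25 + 1·1/5 + 0·6/25 + 1·7/25
 = 27/25 + 16/25 + 1/5 + 0 + 7/25
 = 11/5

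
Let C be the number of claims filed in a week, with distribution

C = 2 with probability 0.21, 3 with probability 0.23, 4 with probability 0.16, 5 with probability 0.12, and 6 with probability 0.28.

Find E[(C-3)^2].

E[(C-3)^2] = Σ (c-3)^2·P(C=c)
 = 1·0.21 + 0·0.23 + 1·0.16 + 4·0.12 + 9·0.28
 = 0.21 + 0 + 0.16 + 0.48 + 2.52
 = 3.37

3.37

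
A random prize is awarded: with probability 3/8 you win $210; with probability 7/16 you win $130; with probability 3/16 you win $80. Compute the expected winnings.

150.625

E[payout] = 210·3/8 + 130·7/16 + 80·3/16
 = 315/4 + 455/8 + 15
 = 1205/8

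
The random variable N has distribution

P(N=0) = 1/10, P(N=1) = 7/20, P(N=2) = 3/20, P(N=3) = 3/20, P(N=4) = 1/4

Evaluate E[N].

2.1

E[N] = Σ n·P(N=n)
 = 0·1/10 + 1·7/20 + 2·3/20 + 3·3/20 + 4·1/4
 = 0 + 7/20 + 3/10 + 9/20 + 1
 = 21/10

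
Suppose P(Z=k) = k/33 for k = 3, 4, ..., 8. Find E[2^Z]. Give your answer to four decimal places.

E[2^Z] = Σ 2^z·P(Z=z)
 = 8·1/11 + 16·4/33 + 32·5/33 + 64·2/11 + 128·7/33 + 256·8/33
 = 8/11 + 64/33 + 160/33 + 128/11 + 896/33 + 2048/33
 = 1192/11

108.3636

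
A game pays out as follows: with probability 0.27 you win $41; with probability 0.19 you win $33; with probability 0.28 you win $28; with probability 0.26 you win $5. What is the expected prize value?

26.48

E[payout] = 41·0.27 + 33·0.19 + 28·0.28 + 5·0.26
 = 11.07 + 6.27 + 7.84 + 1.3
 = 26.48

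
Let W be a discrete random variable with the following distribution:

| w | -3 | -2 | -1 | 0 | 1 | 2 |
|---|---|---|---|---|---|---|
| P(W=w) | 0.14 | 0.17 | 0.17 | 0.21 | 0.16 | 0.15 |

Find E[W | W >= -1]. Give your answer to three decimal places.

0.420

P(W >= -1) = 0.17 + 0.21 + 0.16 + 0.15 = 0.69.
E[W | W >= -1] = [(-1)·0.17 + 0·0.21 + 1·0.16 + 2·0.15] / 0.69
 = 0.29 / 0.69
 = 29/69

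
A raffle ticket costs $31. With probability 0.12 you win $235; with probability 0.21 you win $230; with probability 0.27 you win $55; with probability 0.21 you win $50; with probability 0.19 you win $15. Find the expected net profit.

73.7

E[payout] = 235·0.12 + 230·0.21 + 55·0.27 + 50·0.21 + 15·0.19
 = 28.2 + 48.3 + 14.85 + 10.5 + 2.85
 = 104.7
Net = 104.7 - 31 = 73.7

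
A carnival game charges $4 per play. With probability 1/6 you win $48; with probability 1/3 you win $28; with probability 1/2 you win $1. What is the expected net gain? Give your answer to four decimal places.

13.8333

E[payout] = 48·1/6 + 28·1/3 + 1·1/2
 = 8 + 28/3 + 1/2
 = 107/6
Net = 107/6 - 4 = 83/6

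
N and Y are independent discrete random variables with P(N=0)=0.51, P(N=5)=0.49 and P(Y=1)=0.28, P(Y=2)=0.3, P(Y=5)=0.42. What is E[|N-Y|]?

2.5096

E[|N-Y|] = Σ_n Σ_y |n-y| · P(N=n)P(Y=y)
 = 1·0.1428 + 2·0.153 + 5·0.2142 + 4·0.1372 + 3·0.147 + 0·0.2058
 = 0.1428 + 0.306 + 1.071 + 0.5488 + 0.441 + 0
 = 2.5096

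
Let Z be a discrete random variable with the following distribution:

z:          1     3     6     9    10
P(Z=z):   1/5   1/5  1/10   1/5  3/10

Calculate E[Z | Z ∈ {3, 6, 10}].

P(Z ∈ {3, 6, 10}) = 1/5 + 1/10 + 3/10 = 3/5.
E[Z | Z ∈ {3, 6, 10}] = [3·1/5 + 6·1/10 + 10·3/10] / (3/5)
 = 21/5 / (3/5)
 = 7

7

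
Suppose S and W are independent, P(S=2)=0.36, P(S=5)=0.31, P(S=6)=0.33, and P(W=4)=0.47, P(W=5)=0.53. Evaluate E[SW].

19.2525

E[SW] = Σ_s Σ_w sw · P(S=s)P(W=w)
 = 8·0.1692 + 10·0.1908 + 20·0.1457 + 25·0.1643 + 24·0.1551 + 30·0.1749
 = 1.3536 + 1.908 + 2.914 + 4.1075 + 3.7224 + 5.247
 = 19.2525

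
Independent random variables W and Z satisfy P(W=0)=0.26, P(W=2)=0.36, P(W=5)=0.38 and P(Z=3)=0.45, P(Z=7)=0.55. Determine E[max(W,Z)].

5.542

E[max(W,Z)] = Σ_w Σ_z max(w,z) · P(W=w)P(Z=z)
 = 3·0.117 + 7·0.143 + 3·0.162 + 7·0.198 + 5·0.171 + 7·0.209
 = 0.351 + 1.001 + 0.486 + 1.386 + 0.855 + 1.463
 = 5.542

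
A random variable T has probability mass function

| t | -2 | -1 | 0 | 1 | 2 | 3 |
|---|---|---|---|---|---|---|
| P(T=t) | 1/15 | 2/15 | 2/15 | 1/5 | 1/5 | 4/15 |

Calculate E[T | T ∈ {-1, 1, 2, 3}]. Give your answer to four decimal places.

1.5833

P(T ∈ {-1, 1, 2, 3}) = 2/15 + 1/5 + 1/5 + 4/15 = 4/5.
E[T | T ∈ {-1, 1, 2, 3}] = [(-1)·2/15 + 1·1/5 + 2·1/5 + 3·4/15] / (4/5)
 = 19/15 / (4/5)
 = 19/12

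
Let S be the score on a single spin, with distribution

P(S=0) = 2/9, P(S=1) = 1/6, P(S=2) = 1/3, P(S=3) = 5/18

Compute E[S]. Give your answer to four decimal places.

1.6667

E[S] = Σ s·P(S=s)
 = 0·2/9 + 1·1/6 + 2·1/3 + 3·5/18
 = 0 + 1/6 + 2/3 + 5/6
 = 5/3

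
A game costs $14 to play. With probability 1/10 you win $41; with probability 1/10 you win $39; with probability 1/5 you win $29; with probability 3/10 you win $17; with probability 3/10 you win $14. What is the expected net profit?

9.1

E[payout] = 41·1/10 + 39·1/10 + 29·1/5 + 17·3/10 + 14·3/10
 = 41/10 + 39/10 + 29/5 + 51/10 + 21/5
 = 231/10
Net = 231/10 - 14 = 91/10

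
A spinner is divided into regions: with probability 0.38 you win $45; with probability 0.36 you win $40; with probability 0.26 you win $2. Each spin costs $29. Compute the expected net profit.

3.02

E[payout] = 45·0.38 + 40·0.36 + 2·0.26
 = 17.1 + 14.4 + 0.52
 = 32.02
Net = 32.02 - 29 = 3.02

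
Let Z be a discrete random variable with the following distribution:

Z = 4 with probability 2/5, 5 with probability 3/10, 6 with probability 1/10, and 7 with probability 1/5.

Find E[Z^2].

27.3

E[Z^2] = Σ z^2·P(Z=z)
 = 16·2/5 + 25·3/10 + 36·1/10 + 49·1/5
 = 32/5 + 15/2 + 18/5 + 49/5
 = 273/10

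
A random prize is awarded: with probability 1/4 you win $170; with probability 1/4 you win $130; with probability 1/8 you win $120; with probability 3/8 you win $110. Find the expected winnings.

131.25

E[payout] = 170·1/4 + 130·1/4 + 120·1/8 + 110·3/8
 = 85/2 + 65/2 + 15 + 165/4
 = 525/4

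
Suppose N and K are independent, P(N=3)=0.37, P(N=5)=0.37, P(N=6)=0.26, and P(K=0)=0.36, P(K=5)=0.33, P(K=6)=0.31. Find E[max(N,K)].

5.223

E[max(N,K)] = Σ_n Σ_k max(n,k) · P(N=n)P(K=k)
 = 3·0.1332 + 5·0.1221 + 6·0.1147 + 5·0.1332 + 5·0.1221 + 6·0.1147 + 6·0.0936 + 6·0.0858 + 6·0.0806
 = 0.3996 + 0.6105 + 0.6882 + 0.666 + 0.6105 + 0.6882 + 0.5616 + 0.5148 + 0.4836
 = 5.223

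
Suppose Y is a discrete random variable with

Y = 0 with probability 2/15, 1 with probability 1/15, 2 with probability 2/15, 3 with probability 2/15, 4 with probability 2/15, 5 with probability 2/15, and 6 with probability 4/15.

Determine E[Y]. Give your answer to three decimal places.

E[Y] = Σ y·P(Y=y)
 = 0·2/15 + 1·1/15 + 2·2/15 + 3·2/15 + 4·2/15 + 5·2/15 + 6·4/15
 = 0 + 1/15 + 4/15 + 2/5 + 8/15 + 2/3 + 8/5
 = 53/15

3.533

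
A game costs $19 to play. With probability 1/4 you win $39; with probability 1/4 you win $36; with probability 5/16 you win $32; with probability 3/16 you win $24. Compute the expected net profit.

14.25

E[payout] = 39·1/4 + 36·1/4 + 32·5/16 + 24·3/16
 = 39/4 + 9 + 10 + 9/2
 = 133/4
Net = 133/4 - 19 = 57/4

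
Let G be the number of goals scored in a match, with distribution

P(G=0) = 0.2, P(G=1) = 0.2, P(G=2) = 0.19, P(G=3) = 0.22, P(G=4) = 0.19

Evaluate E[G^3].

E[G^3] = Σ g^3·P(G=g)
 = 0·0.2 + 1·0.2 + 8·0.19 + 27·0.22 + 64·0.19
 = 0 + 0.2 + 1.52 + 5.94 + 12.16
 = 19.82

19.82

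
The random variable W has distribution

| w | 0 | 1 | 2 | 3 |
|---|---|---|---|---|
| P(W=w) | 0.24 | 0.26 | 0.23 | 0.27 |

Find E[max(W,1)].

E[max(W,1)] = Σ max(w,1)·P(W=w)
 = 1·0.24 + 1·0.26 + 2·0.23 + 3·0.27
 = 0.24 + 0.26 + 0.46 + 0.81
 = 1.77

1.77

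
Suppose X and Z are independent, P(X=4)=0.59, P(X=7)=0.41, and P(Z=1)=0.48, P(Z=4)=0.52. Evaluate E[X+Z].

7.79

E[X+Z] = Σ_x Σ_z (x+z) · P(X=x)P(Z=z)
 = 5·0.2832 + 8·0.3068 + 8·0.1968 + 11·0.2132
 = 1.416 + 2.4544 + 1.5744 + 2.3452
 = 7.79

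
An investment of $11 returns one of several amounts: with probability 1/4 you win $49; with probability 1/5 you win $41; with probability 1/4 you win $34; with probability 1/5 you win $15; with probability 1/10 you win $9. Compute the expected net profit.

21.85

E[payout] = 49·1/4 + 41·1/5 + 34·1/4 + 15·1/5 + 9·1/10
 = 49/4 + 41/5 + 17/2 + 3 + 9/10
 = 657/20
Net = 657/20 - 11 = 437/20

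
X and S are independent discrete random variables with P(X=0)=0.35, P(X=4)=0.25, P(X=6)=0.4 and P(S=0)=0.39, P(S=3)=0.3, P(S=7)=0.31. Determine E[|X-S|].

E[|X-S|] = Σ_x Σ_s |x-s| · P(X=x)P(S=s)
 = 0·0.1365 + 3·0.105 + 7·0.1085 + 4·0.0975 + 1·0.075 + 3·0.0775 + 6·0.156 + 3·0.12 + 1·0.124
 = 0 + 0.315 + 0.7595 + 0.39 + 0.075 + 0.2325 + 0.936 + 0.36 + 0.124
 = 3.192

3.192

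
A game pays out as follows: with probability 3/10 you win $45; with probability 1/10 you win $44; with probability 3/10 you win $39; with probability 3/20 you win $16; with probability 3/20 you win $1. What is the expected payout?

32.15

E[payout] = 45·3/10 + 44·1/10 + 39·3/10 + 16·3/20 + 1·3/20
 = 27/2 + 22/5 + 117/10 + 12/5 + 3/20
 = 643/20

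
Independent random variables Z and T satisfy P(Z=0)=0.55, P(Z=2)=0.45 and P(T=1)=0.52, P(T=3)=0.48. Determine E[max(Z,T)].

E[max(Z,T)] = Σ_z Σ_t max(z,t) · P(Z=z)P(T=t)
 = 1·0.286 + 3·0.264 + 2·0.234 + 3·0.216
 = 0.286 + 0.792 + 0.468 + 0.648
 = 2.194

2.194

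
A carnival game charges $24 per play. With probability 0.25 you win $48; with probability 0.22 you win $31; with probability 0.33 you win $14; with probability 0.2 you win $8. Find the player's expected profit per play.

1.04

E[payout] = 48·0.25 + 31·0.22 + 14·0.33 + 8·0.2
 = 12 + 6.82 + 4.62 + 1.6
 = 25.04
Net = 25.04 - 24 = 1.04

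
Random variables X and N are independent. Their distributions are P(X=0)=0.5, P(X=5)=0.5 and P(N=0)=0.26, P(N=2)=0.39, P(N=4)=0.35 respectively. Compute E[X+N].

4.68

E[X+N] = Σ_x Σ_n (x+n) · P(X=x)P(N=n)
 = 0·0.13 + 2·0.195 + 4·0.175 + 5·0.13 + 7·0.195 + 9·0.175
 = 0 + 0.39 + 0.7 + 0.65 + 1.365 + 1.575
 = 4.68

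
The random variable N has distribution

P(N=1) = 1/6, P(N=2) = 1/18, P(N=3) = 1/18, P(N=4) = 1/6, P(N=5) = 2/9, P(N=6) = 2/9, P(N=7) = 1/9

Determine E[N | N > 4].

P(N > 4) = 2/9 + 2/9 + 1/9 = 5/9.
E[N | N > 4] = [5·2/9 + 6·2/9 + 7·1/9] / (5/9)
 = 29/9 / (5/9)
 = 29/5

5.8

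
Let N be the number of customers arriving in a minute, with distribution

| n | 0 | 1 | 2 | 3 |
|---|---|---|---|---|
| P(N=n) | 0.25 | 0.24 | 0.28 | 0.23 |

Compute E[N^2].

3.43

E[N^2] = Σ n^2·P(N=n)
 = 0·0.25 + 1·0.24 + 4·0.28 + 9·0.23
 = 0 + 0.24 + 1.12 + 2.07
 = 3.43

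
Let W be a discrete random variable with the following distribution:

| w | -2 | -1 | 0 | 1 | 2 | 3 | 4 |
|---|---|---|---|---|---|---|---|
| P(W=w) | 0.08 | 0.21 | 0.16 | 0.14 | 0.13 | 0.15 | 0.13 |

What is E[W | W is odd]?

0.76

P(W is odd) = 0.21 + 0.14 + 0.15 = 0.5.
E[W | W is odd] = [(-1)·0.21 + 1·0.14 + 3·0.15] / 0.5
 = 0.38 / 0.5
 = 19/25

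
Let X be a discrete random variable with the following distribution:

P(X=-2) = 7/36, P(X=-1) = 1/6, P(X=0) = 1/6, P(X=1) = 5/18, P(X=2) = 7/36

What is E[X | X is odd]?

P(X is odd) = 1/6 + 5/18 = 4/9.
E[X | X is odd] = [(-1)·1/6 + 1·5/18] / (4/9)
 = 1/9 / (4/9)
 = 1/4

0.25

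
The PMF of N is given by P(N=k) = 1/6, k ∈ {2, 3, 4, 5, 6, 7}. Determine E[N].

E[N] = Σ n·P(N=n)
 = 2·1/6 + 3·1/6 + 4·1/6 + 5·1/6 + 6·1/6 + 7·1/6
 = 1/3 + 1/2 + 2/3 + 5/6 + 1 + 7/6
 = 9/2

4.5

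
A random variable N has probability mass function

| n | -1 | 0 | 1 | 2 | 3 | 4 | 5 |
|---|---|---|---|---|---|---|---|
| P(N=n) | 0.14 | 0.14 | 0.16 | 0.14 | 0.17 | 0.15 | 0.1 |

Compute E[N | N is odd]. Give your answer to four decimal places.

P(N is odd) = 0.14 + 0.16 + 0.17 + 0.1 = 0.57.
E[N | N is odd] = [(-1)·0.14 + 1·0.16 + 3·0.17 + 5·0.1] / 0.57
 = 1.03 / 0.57
 = 103/57

1.8070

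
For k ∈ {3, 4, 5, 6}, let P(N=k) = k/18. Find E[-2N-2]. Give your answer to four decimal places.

E[-2N-2] = Σ (-2n-2)·P(N=n)
 = (-8)·1/6 + (-10)·2/9 + (-12)·5/18 + (-14)·1/3
 = (-4/3) + (-20/9) + (-10/3) + (-14/3)
 = -104/9

-11.5556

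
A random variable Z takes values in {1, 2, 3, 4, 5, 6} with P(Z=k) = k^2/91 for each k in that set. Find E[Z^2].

E[Z^2] = Σ z^2·P(Z=z)
 = 1·1/91 + 4·4/91 + 9·9/91 + 16·16/91 + 25·25/91 + 36·36/91
 = 1/91 + 16/91 + 81/91 + 256/91 + 625/91 + 1296/91
 = 25

25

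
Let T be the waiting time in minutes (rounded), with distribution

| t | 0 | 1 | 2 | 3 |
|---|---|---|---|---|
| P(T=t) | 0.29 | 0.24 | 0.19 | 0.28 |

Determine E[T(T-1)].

2.06

E[T(T-1)] = Σ t(t-1)·P(T=t)
 = 0·0.29 + 0·0.24 + 2·0.19 + 6·0.28
 = 0 + 0 + 0.38 + 1.68
 = 2.06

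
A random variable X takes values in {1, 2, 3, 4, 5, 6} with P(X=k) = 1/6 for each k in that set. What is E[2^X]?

21

E[2^X] = Σ 2^x·P(X=x)
 = 2·1/6 + 4·1/6 + 8·1/6 + 16·1/6 + 32·1/6 + 64·1/6
 = 1/3 + 2/3 + 4/3 + 8/3 + 16/3 + 32/3
 = 21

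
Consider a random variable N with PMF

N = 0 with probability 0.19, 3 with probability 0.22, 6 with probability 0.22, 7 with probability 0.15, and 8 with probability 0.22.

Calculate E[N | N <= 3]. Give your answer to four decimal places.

1.6098

P(N <= 3) = 0.19 + 0.22 = 0.41.
E[N | N <= 3] = [0·0.19 + 3·0.22] / 0.41
 = 0.66 / 0.41
 = 66/41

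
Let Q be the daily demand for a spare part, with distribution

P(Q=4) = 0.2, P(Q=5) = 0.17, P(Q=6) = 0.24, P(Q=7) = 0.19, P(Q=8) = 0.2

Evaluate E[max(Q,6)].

E[max(Q,6)] = Σ max(q,6)·P(Q=q)
 = 6·0.2 + 6·0.17 + 6·0.24 + 7·0.19 + 8·0.2
 = 1.2 + 1.02 + 1.44 + 1.33 + 1.6
 = 6.59

6.59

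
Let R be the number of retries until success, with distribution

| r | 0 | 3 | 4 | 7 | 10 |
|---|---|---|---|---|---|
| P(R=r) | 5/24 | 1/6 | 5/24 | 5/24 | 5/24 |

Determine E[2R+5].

14.75

E[2R+5] = Σ (2r+5)·P(R=r)
 = 5·5/24 + 11·1/6 + 13·5/24 + 19·5/24 + 25·5/24
 = 25/24 + 11/6 + 65/24 + 95/24 + 125/24
 = 59/4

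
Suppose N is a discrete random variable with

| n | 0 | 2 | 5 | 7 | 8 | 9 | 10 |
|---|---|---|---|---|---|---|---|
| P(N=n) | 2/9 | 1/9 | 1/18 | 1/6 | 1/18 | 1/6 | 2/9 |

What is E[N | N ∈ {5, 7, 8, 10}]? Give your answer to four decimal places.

8.2222

P(N ∈ {5, 7, 8, 10}) = 1/18 + 1/6 + 1/18 + 2/9 = 1/2.
E[N | N ∈ {5, 7, 8, 10}] = [5·1/18 + 7·1/6 + 8·1/18 + 10·2/9] / (1/2)
 = 37/9 / (1/2)
 = 74/9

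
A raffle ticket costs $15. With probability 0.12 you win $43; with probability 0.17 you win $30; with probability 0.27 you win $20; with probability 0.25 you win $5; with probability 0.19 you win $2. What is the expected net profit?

2.29

E[payout] = 43·0.12 + 30·0.17 + 20·0.27 + 5·0.25 + 2·0.19
 = 5.16 + 5.1 + 5.4 + 1.25 + 0.38
 = 17.29
Net = 17.29 - 15 = 2.29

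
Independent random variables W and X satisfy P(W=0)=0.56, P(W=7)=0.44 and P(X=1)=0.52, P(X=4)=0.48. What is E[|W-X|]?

3.3728

E[|W-X|] = Σ_w Σ_x |w-x| · P(W=w)P(X=x)
 = 1·0.2912 + 4·0.2688 + 6·0.2288 + 3·0.2112
 = 0.2912 + 1.0752 + 1.3728 + 0.6336
 = 3.3728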